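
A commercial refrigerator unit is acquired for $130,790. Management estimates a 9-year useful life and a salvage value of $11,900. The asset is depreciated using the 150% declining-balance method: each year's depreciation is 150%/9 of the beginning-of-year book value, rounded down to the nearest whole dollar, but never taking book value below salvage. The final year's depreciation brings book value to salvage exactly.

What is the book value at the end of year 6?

Depreciable base = $130,790 − $11,900 = $118,890.
Year 1: ⌊$130,790 × 150%/9⌋ = $21,798. Book value $108,992.
Year 2: ⌊$108,992 × 150%/9⌋ = $18,165. Book value $90,827.
Year 3: ⌊$90,827 × 150%/9⌋ = $15,137. Book value $75,690.
Year 4: ⌊$75,690 × 150%/9⌋ = $12,615. Book value $63,075.
Year 5: ⌊$63,075 × 150%/9⌋ = $10,512. Book value $52,563.
Year 6: ⌊$52,563 × 150%/9⌋ = $8,760. Book value $43,803.

$43,803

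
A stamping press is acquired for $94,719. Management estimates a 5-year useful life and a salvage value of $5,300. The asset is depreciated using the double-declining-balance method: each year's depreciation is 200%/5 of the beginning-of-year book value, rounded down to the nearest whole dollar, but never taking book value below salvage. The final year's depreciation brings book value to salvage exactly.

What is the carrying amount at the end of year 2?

$34,100

Depreciable base = $94,719 − $5,300 = $89,419.
Year 1: ⌊$94,719 × 200%/5⌋ = $37,887. Book value $56,832.
Year 2: ⌊$56,832 × 200%/5⌋ = $22,732. Book value $34,100.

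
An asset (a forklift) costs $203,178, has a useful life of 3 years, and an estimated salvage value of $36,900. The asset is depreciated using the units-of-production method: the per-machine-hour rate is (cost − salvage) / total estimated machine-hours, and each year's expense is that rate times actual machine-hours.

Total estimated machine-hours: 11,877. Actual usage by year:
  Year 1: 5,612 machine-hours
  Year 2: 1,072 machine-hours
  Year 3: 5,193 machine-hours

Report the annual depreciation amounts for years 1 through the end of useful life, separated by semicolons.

Depreciable base = $203,178 − $36,900 = $166,278.
Rate = $166,278 / 11,877 machine-hours = $14 per machine-hour.
Year 1: 5,612 × $14 = $78,568. Book value $124,610.
Year 2: 1,072 × $14 = $15,008. Book value $109,602.
Year 3: 5,193 × $14 = $72,702. Book value $36,900.

$78,568; $15,008; $72,702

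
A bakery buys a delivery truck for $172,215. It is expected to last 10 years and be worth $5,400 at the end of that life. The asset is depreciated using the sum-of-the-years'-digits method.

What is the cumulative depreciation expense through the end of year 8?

$157,716

Depreciable base = $172,215 − $5,400 = $166,815.
Sum of the years' digits = 10+9+8+7+6+5+4+3+2+1 = 55.
Year 1: $166,815 × 10/55 = $30,330. Book value $141,885.
Year 2: $166,815 × 9/55 = $27,297. Book value $114,588.
Year 3: $166,815 × 8/55 = $24,264. Book value $90,324.
Year 4: $166,815 × 7/55 = $21,231. Book value $69,093.
Year 5: $166,815 × 6/55 = $18,198. Book value $50,895.
Year 6: $166,815 × 5/55 = $15,165. Book value $35,730.
Year 7: $166,815 × 4/55 = $12,132. Book value $23,598.
Year 8: $166,815 × 3/55 = $9,099. Book value $14,499.
Accumulated through year 8 = $172,215 − $14,499 = $157,716.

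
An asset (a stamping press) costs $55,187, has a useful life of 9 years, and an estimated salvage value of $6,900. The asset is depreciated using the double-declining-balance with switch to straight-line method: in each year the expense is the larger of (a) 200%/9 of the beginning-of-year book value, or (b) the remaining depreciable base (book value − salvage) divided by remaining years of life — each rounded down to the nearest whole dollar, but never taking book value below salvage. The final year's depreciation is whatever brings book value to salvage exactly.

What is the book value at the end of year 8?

Depreciable base = $55,187 − $6,900 = $48,287.
Year 1: DB = ⌊$55,187 × 200%/9⌋ = $12,263; SL = ⌊$48,287/9⌋ = $5,365 → take DB $12,263. Book value $42,924.
Year 2: DB = ⌊$42,924 × 200%/9⌋ = $9,538; SL = ⌊$36,024/8⌋ = $4,503 → take DB $9,538. Book value $33,386.
Year 3: DB = ⌊$33,386 × 200%/9⌋ = $7,419; SL = ⌊$26,486/7⌋ = $3,783 → take DB $7,419. Book value $25,967.
Year 4: DB = ⌊$25,967 × 200%/9⌋ = $5,770; SL = ⌊$19,067/6⌋ = $3,177 → take DB $5,770. Book value $20,197.
Year 5: DB = ⌊$20,197 × 200%/9⌋ = $4,488; SL = ⌊$13,297/5⌋ = $2,659 → take DB $4,488. Book value $15,709.
Year 6: DB = ⌊$15,709 × 200%/9⌋ = $3,490; SL = ⌊$8,809/4⌋ = $2,202 → take DB $3,490. Book value $12,219.
Year 7: DB = ⌊$12,219 × 200%/9⌋ = $2,715; SL = ⌊$5,319/3⌋ = $1,773 → take DB $2,715. Book value $9,504.
Year 8: DB = ⌊$9,504 × 200%/9⌋ = $2,112; SL = ⌊$2,604/2⌋ = $1,302 → take DB $2,112. Book value $7,392.

$7,392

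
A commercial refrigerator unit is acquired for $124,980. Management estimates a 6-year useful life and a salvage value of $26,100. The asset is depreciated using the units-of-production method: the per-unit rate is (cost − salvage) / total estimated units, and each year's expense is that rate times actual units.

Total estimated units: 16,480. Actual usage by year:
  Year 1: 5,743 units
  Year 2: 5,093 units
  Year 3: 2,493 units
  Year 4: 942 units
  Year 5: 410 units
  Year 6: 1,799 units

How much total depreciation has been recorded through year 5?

Depreciable base = $124,980 − $26,100 = $98,880.
Rate = $98,880 / 16,480 units = $6 per unit.
Year 1: 5,743 × $6 = $34,458. Book value $90,522.
Year 2: 5,093 × $6 = $30,558. Book value $59,964.
Year 3: 2,493 × $6 = $14,958. Book value $45,006.
Year 4: 942 × $6 = $5,652. Book value $39,354.
Year 5: 410 × $6 = $2,460. Book value $36,894.
Accumulated through year 5 = $124,980 − $36,894 = $88,086.

$88,086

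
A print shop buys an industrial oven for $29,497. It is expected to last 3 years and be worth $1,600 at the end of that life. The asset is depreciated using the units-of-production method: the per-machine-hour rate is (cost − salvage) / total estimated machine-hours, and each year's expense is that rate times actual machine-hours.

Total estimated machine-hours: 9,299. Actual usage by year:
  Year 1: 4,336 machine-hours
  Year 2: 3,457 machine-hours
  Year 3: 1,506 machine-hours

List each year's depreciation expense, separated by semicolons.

$13,008; $10,371; $4,518

Depreciable base = $29,497 − $1,600 = $27,897.
Rate = $27,897 / 9,299 machine-hours = $3 per machine-hour.
Year 1: 4,336 × $3 = $13,008. Book value $16,489.
Year 2: 3,457 × $3 = $10,371. Book value $6,118.
Year 3: 1,506 × $3 = $4,518. Book value $1,600.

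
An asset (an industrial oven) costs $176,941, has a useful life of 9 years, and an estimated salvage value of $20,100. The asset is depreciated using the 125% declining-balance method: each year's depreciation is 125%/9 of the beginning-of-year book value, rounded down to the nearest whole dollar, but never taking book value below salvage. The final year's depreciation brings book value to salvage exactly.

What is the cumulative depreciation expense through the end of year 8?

Depreciable base = $176,941 − $20,100 = $156,841.
Year 1: ⌊$176,941 × 125%/9⌋ = $24,575. Book value $152,366.
Year 2: ⌊$152,366 × 125%/9⌋ = $21,161. Book value $131,205.
Year 3: ⌊$131,205 × 125%/9⌋ = $18,222. Book value $112,983.
Year 4: ⌊$112,983 × 125%/9⌋ = $15,692. Book value $97,291.
Year 5: ⌊$97,291 × 125%/9⌋ = $13,512. Book value $83,779.
Year 6: ⌊$83,779 × 125%/9⌋ = $11,635. Book value $72,144.
Year 7: ⌊$72,144 × 125%/9⌋ = $10,020. Book value $62,124.
Year 8: ⌊$62,124 × 125%/9⌋ = $8,628. Book value $53,496.
Accumulated through year 8 = $176,941 − $53,496 = $123,445.

$123,445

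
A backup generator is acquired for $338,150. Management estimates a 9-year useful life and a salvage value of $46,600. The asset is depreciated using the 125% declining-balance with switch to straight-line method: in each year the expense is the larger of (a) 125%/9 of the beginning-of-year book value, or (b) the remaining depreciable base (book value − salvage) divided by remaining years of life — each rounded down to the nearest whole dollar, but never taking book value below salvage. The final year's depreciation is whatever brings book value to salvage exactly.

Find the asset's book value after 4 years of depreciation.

Depreciable base = $338,150 − $46,600 = $291,550.
Year 1: DB = ⌊$338,150 × 125%/9⌋ = $46,965; SL = ⌊$291,550/9⌋ = $32,394 → take DB $46,965. Book value $291,185.
Year 2: DB = ⌊$291,185 × 125%/9⌋ = $40,442; SL = ⌊$244,585/8⌋ = $30,573 → take DB $40,442. Book value $250,743.
Year 3: DB = ⌊$250,743 × 125%/9⌋ = $34,825; SL = ⌊$204,143/7⌋ = $29,163 → take DB $34,825. Book value $215,918.
Year 4: DB = ⌊$215,918 × 125%/9⌋ = $29,988; SL = ⌊$169,318/6⌋ = $28,219 → take DB $29,988. Book value $185,930.

$185,930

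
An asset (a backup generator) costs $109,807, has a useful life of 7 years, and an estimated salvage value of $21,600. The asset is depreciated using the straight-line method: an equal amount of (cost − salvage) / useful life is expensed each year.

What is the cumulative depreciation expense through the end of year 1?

Depreciable base = $109,807 − $21,600 = $88,207.
Annual expense = $88,207 / 7 = $12,601.
End of year 1: book value $97,206.
Accumulated through year 1 = $109,807 − $97,206 = $12,601.

$12,601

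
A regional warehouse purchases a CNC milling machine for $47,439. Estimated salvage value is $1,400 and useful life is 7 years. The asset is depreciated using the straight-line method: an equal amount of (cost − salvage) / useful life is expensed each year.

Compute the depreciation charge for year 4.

Depreciable base = $47,439 − $1,400 = $46,039.
Annual expense = $46,039 / 7 = $6,577.

$6,577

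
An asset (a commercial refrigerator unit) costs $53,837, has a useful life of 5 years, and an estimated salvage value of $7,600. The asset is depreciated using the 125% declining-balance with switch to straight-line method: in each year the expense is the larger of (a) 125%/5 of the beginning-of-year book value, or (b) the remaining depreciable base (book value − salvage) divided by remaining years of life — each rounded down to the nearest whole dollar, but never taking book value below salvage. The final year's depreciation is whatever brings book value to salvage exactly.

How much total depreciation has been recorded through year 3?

$31,124

Depreciable base = $53,837 − $7,600 = $46,237.
Year 1: DB = ⌊$53,837 × 125%/5⌋ = $13,459; SL = ⌊$46,237/5⌋ = $9,247 → take DB $13,459. Book value $40,378.
Year 2: DB = ⌊$40,378 × 125%/5⌋ = $10,094; SL = ⌊$32,778/4⌋ = $8,194 → take DB $10,094. Book value $30,284.
Year 3: DB = ⌊$30,284 × 125%/5⌋ = $7,571; SL = ⌊$22,684/3⌋ = $7,561 → take DB $7,571. Book value $22,713.
Accumulated through year 3 = $53,837 − $22,713 = $31,124.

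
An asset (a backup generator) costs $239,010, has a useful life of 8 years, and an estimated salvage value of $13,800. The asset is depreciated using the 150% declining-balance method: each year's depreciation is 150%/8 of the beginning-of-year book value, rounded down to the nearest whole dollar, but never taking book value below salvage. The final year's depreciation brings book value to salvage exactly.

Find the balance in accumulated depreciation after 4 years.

Depreciable base = $239,010 − $13,800 = $225,210.
Year 1: ⌊$239,010 × 150%/8⌋ = $44,814. Book value $194,196.
Year 2: ⌊$194,196 × 150%/8⌋ = $36,411. Book value $157,785.
Year 3: ⌊$157,785 × 150%/8⌋ = $29,584. Book value $128,201.
Year 4: ⌊$128,201 × 150%/8⌋ = $24,037. Book value $104,164.
Accumulated through year 4 = $239,010 − $104,164 = $134,846.

$134,846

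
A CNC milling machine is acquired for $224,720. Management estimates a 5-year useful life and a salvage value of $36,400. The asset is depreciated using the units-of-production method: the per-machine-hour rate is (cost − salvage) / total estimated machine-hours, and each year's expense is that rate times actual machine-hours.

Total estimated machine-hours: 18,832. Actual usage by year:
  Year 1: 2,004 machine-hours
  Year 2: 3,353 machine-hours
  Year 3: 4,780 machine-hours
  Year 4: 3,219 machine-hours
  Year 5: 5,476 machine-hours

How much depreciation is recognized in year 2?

Depreciable base = $224,720 − $36,400 = $188,320.
Rate = $188,320 / 18,832 machine-hours = $10 per machine-hour.
Year 1: 2,004 × $10 = $20,040. Book value $204,680.
Year 2: 3,353 × $10 = $33,530. Book value $171,150.

$33,530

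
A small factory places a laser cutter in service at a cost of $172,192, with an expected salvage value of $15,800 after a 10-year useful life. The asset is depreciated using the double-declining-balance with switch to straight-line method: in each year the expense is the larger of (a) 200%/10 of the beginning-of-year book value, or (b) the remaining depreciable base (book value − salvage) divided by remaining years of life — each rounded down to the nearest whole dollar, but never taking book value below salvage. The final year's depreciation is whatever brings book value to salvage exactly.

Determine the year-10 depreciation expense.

$6,546

Depreciable base = $172,192 − $15,800 = $156,392.
Year 1: DB = ⌊$172,192 × 200%/10⌋ = $34,438; SL = ⌊$156,392/10⌋ = $15,639 → take DB $34,438. Book value $137,754.
Year 2: DB = ⌊$137,754 × 200%/10⌋ = $27,550; SL = ⌊$121,954/9⌋ = $13,550 → take DB $27,550. Book value $110,204.
Year 3: DB = ⌊$110,204 × 200%/10⌋ = $22,040; SL = ⌊$94,404/8⌋ = $11,800 → take DB $22,040. Book value $88,164.
Year 4: DB = ⌊$88,164 × 200%/10⌋ = $17,632; SL = ⌊$72,364/7⌋ = $10,337 → take DB $17,632. Book value $70,532.
Year 5: DB = ⌊$70,532 × 200%/10⌋ = $14,106; SL = ⌊$54,732/6⌋ = $9,122 → take DB $14,106. Book value $56,426.
Year 6: DB = ⌊$56,426 × 200%/10⌋ = $11,285; SL = ⌊$40,626/5⌋ = $8,125 → take DB $11,285. Book value $45,141.
Year 7: DB = ⌊$45,141 × 200%/10⌋ = $9,028; SL = ⌊$29,341/4⌋ = $7,335 → take DB $9,028. Book value $36,113.
Year 8: DB = ⌊$36,113 × 200%/10⌋ = $7,222; SL = ⌊$20,313/3⌋ = $6,771 → take DB $7,222. Book value $28,891.
Year 9: DB = ⌊$28,891 × 200%/10⌋ = $5,778; SL = ⌊$13,091/2⌋ = $6,545 → take SL $6,545. Book value $22,346.
Year 10 (final): $22,346 − $15,800 = $6,546. Book value $15,800.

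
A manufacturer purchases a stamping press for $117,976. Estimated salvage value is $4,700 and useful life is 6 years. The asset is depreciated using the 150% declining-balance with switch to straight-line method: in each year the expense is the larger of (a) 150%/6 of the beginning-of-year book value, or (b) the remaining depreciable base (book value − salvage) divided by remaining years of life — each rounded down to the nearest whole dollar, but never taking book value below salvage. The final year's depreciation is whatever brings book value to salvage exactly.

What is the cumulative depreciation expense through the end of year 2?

Depreciable base = $117,976 − $4,700 = $113,276.
Year 1: DB = ⌊$117,976 × 150%/6⌋ = $29,494; SL = ⌊$113,276/6⌋ = $18,879 → take DB $29,494. Book value $88,482.
Year 2: DB = ⌊$88,482 × 150%/6⌋ = $22,120; SL = ⌊$83,782/5⌋ = $16,756 → take DB $22,120. Book value $66,362.
Accumulated through year 2 = $117,976 − $66,362 = $51,614.

$51,614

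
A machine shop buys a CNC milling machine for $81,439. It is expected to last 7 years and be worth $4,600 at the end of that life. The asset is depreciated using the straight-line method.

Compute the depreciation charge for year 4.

Depreciable base = $81,439 − $4,600 = $76,839.
Annual expense = $76,839 / 7 = $10,977.

$10,977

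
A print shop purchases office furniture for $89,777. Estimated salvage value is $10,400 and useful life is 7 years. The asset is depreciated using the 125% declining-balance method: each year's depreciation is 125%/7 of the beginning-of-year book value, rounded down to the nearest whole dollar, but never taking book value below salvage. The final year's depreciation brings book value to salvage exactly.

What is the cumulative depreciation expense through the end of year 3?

Depreciable base = $89,777 − $10,400 = $79,377.
Year 1: ⌊$89,777 × 125%/7⌋ = $16,031. Book value $73,746.
Year 2: ⌊$73,746 × 125%/7⌋ = $13,168. Book value $60,578.
Year 3: ⌊$60,578 × 125%/7⌋ = $10,817. Book value $49,761.
Accumulated through year 3 = $89,777 − $49,761 = $40,016.

$40,016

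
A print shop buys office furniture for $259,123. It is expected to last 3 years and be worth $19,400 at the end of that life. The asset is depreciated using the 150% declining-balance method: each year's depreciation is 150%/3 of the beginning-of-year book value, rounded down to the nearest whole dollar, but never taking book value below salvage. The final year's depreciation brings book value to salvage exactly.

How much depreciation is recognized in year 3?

Depreciable base = $259,123 − $19,400 = $239,723.
Year 1: ⌊$259,123 × 150%/3⌋ = $129,561. Book value $129,562.
Year 2: ⌊$129,562 × 150%/3⌋ = $64,781. Book value $64,781.
Year 3 (final): $64,781 − $19,400 = $45,381. Book value $19,400.

$45,381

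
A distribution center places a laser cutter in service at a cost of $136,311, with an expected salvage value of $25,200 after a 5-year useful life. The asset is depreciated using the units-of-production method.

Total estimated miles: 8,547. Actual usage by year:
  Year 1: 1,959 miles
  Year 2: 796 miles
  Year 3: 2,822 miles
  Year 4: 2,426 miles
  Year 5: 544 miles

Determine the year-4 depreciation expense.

$31,538

Depreciable base = $136,311 − $25,200 = $111,111.
Rate = $111,111 / 8,547 miles = $13 per mile.
Year 1: 1,959 × $13 = $25,467. Book value $110,844.
Year 2: 796 × $13 = $10,348. Book value $100,496.
Year 3: 2,822 × $13 = $36,686. Book value $63,810.
Year 4: 2,426 × $13 = $31,538. Book value $32,272.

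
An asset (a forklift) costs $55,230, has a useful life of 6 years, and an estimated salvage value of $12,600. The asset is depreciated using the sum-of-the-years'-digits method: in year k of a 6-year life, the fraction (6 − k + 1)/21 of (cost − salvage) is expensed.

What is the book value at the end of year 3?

$24,780

Depreciable base = $55,230 − $12,600 = $42,630.
Sum of the years' digits = 6+5+4+3+2+1 = 21.
Year 1: $42,630 × 6/21 = $12,180. Book value $43,050.
Year 2: $42,630 × 5/21 = $10,150. Book value $32,900.
Year 3: $42,630 × 4/21 = $8,120. Book value $24,780.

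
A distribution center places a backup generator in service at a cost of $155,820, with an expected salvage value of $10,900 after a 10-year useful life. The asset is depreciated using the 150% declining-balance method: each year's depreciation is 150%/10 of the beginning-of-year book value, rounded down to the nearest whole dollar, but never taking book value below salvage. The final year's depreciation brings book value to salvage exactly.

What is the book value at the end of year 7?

$49,954

Depreciable base = $155,820 − $10,900 = $144,920.
Year 1: ⌊$155,820 × 150%/10⌋ = $23,373. Book value $132,447.
Year 2: ⌊$132,447 × 150%/10⌋ = $19,867. Book value $112,580.
Year 3: ⌊$112,580 × 150%/10⌋ = $16,887. Book value $95,693.
Year 4: ⌊$95,693 × 150%/10⌋ = $14,353. Book value $81,340.
Year 5: ⌊$81,340 × 150%/10⌋ = $12,201. Book value $69,139.
Year 6: ⌊$69,139 × 150%/10⌋ = $10,370. Book value $58,769.
Year 7: ⌊$58,769 × 150%/10⌋ = $8,815. Book value $49,954.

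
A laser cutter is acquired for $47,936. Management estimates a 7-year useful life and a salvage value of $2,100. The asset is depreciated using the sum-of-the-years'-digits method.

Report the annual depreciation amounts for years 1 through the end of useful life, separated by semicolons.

Depreciable base = $47,936 − $2,100 = $45,836.
Sum of the years' digits = 7+6+5+4+3+2+1 = 28.
Year 1: $45,836 × 7/28 = $11,459. Book value $36,477.
Year 2: $45,836 × 6/28 = $9,822. Book value $26,655.
Year 3: $45,836 × 5/28 = $8,185. Book value $18,470.
Year 4: $45,836 × 4/28 = $6,548. Book value $11,922.
Year 5: $45,836 × 3/28 = $4,911. Book value $7,011.
Year 6: $45,836 × 2/28 = $3,274. Book value $3,737.
Year 7: $45,836 × 1/28 = $1,637. Book value $2,100.

$11,459; $9,822; $8,185; $6,548; $4,911; $3,274; $1,637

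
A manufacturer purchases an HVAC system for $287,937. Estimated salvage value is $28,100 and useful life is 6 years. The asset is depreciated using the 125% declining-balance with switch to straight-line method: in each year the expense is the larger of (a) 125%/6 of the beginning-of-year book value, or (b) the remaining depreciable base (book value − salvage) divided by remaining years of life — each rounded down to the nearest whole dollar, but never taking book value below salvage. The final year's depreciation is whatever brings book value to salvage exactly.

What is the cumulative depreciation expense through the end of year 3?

Depreciable base = $287,937 − $28,100 = $259,837.
Year 1: DB = ⌊$287,937 × 125%/6⌋ = $59,986; SL = ⌊$259,837/6⌋ = $43,306 → take DB $59,986. Book value $227,951.
Year 2: DB = ⌊$227,951 × 125%/6⌋ = $47,489; SL = ⌊$199,851/5⌋ = $39,970 → take DB $47,489. Book value $180,462.
Year 3: DB = ⌊$180,462 × 125%/6⌋ = $37,596; SL = ⌊$152,362/4⌋ = $38,090 → take SL $38,090. Book value $142,372.
Accumulated through year 3 = $287,937 − $142,372 = $145,565.

$145,565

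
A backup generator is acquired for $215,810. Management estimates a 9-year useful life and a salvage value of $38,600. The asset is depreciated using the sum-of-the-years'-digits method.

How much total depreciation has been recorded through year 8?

Depreciable base = $215,810 − $38,600 = $177,210.
Sum of the years' digits = 9+8+7+6+5+4+3+2+1 = 45.
Year 1: $177,210 × 9/45 = $35,442. Book value $180,368.
Year 2: $177,210 × 8/45 = $31,504. Book value $148,864.
Year 3: $177,210 × 7/45 = $27,566. Book value $121,298.
Year 4: $177,210 × 6/45 = $23,628. Book value $97,670.
Year 5: $177,210 × 5/45 = $19,690. Book value $77,980.
Year 6: $177,210 × 4/45 = $15,752. Book value $62,228.
Year 7: $177,210 × 3/45 = $11,814. Book value $50,414.
Year 8: $177,210 × 2/45 = $7,876. Book value $42,538.
Accumulated through year 8 = $215,810 − $42,538 = $173,272.

$173,272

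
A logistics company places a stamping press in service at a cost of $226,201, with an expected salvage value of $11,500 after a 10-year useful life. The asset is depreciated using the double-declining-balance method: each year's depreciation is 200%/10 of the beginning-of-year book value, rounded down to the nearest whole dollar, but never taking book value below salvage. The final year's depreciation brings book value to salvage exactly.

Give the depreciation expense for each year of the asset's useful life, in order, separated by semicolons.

Depreciable base = $226,201 − $11,500 = $214,701.
Year 1: ⌊$226,201 × 200%/10⌋ = $45,240. Book value $180,961.
Year 2: ⌊$180,961 × 200%/10⌋ = $36,192. Book value $144,769.
Year 3: ⌊$144,769 × 200%/10⌋ = $28,953. Book value $115,816.
Year 4: ⌊$115,816 × 200%/10⌋ = $23,163. Book value $92,653.
Year 5: ⌊$92,653 × 200%/10⌋ = $18,530. Book value $74,123.
Year 6: ⌊$74,123 × 200%/10⌋ = $14,824. Book value $59,299.
Year 7: ⌊$59,299 × 200%/10⌋ = $11,859. Book value $47,440.
Year 8: ⌊$47,440 × 200%/10⌋ = $9,488. Book value $37,952.
Year 9: ⌊$37,952 × 200%/10⌋ = $7,590. Book value $30,362.
Year 10 (final): $30,362 − $11,500 = $18,862. Book value $11,500.

$45,240; $36,192; $28,953; $23,163; $18,530; $14,824; $11,859; $9,488; $7,590; $18,862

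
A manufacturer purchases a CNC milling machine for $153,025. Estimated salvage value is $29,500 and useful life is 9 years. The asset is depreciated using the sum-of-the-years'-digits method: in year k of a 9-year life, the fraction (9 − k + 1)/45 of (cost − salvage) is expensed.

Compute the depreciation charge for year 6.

Depreciable base = $153,025 − $29,500 = $123,525.
Sum of the years' digits = 9+8+7+6+5+4+3+2+1 = 45.
Year 1: $123,525 × 9/45 = $24,705. Book value $128,320.
Year 2: $123,525 × 8/45 = $21,960. Book value $106,360.
Year 3: $123,525 × 7/45 = $19,215. Book value $87,145.
Year 4: $123,525 × 6/45 = $16,470. Book value $70,675.
Year 5: $123,525 × 5/45 = $13,725. Book value $56,950.
Year 6: $123,525 × 4/45 = $10,980. Book value $45,970.

$10,980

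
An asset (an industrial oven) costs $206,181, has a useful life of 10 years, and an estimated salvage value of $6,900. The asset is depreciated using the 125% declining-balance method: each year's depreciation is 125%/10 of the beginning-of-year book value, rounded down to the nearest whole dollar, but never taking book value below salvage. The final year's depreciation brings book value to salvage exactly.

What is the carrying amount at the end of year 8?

Depreciable base = $206,181 − $6,900 = $199,281.
Year 1: ⌊$206,181 × 125%/10⌋ = $25,772. Book value $180,409.
Year 2: ⌊$180,409 × 125%/10⌋ = $22,551. Book value $157,858.
Year 3: ⌊$157,858 × 125%/10⌋ = $19,732. Book value $138,126.
Year 4: ⌊$138,126 × 125%/10⌋ = $17,265. Book value $120,861.
Year 5: ⌊$120,861 × 125%/10⌋ = $15,107. Book value $105,754.
Year 6: ⌊$105,754 × 125%/10⌋ = $13,219. Book value $92,535.
Year 7: ⌊$92,535 × 125%/10⌋ = $11,566. Book value $80,969.
Year 8: ⌊$80,969 × 125%/10⌋ = $10,121. Book value $70,848.

$70,848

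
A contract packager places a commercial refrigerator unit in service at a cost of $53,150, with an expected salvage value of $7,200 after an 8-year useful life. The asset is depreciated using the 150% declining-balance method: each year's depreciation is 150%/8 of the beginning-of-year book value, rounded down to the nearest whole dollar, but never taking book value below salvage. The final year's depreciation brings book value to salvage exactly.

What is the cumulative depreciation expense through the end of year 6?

Depreciable base = $53,150 − $7,200 = $45,950.
Year 1: ⌊$53,150 × 150%/8⌋ = $9,965. Book value $43,185.
Year 2: ⌊$43,185 × 150%/8⌋ = $8,097. Book value $35,088.
Year 3: ⌊$35,088 × 150%/8⌋ = $6,579. Book value $28,509.
Year 4: ⌊$28,509 × 150%/8⌋ = $5,345. Book value $23,164.
Year 5: ⌊$23,164 × 150%/8⌋ = $4,343. Book value $18,821.
Year 6: ⌊$18,821 × 150%/8⌋ = $3,528. Book value $15,293.
Accumulated through year 6 = $53,150 − $15,293 = $37,857.

$37,857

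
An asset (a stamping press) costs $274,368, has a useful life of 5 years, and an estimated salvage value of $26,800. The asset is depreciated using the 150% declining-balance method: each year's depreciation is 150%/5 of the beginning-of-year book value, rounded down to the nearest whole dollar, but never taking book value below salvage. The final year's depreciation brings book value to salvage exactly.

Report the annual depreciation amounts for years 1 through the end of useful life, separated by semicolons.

Depreciable base = $274,368 − $26,800 = $247,568.
Year 1: ⌊$274,368 × 150%/5⌋ = $82,310. Book value $192,058.
Year 2: ⌊$192,058 × 150%/5⌋ = $57,617. Book value $134,441.
Year 3: ⌊$134,441 × 150%/5⌋ = $40,332. Book value $94,109.
Year 4: ⌊$94,109 × 150%/5⌋ = $28,232. Book value $65,877.
Year 5 (final): $65,877 − $26,800 = $39,077. Book value $26,800.

$82,310; $57,617; $40,332; $28,232; $39,077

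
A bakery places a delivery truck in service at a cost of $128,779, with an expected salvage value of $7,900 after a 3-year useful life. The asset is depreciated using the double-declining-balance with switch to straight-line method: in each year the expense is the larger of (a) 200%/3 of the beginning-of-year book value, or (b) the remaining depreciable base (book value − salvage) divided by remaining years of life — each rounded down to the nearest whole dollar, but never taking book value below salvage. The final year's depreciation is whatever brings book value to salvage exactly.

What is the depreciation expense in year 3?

$6,409

Depreciable base = $128,779 − $7,900 = $120,879.
Year 1: DB = ⌊$128,779 × 200%/3⌋ = $85,852; SL = ⌊$120,879/3⌋ = $40,293 → take DB $85,852. Book value $42,927.
Year 2: DB = ⌊$42,927 × 200%/3⌋ = $28,618; SL = ⌊$35,027/2⌋ = $17,513 → take DB $28,618. Book value $14,309.
Year 3 (final): $14,309 − $7,900 = $6,409. Book value $7,900.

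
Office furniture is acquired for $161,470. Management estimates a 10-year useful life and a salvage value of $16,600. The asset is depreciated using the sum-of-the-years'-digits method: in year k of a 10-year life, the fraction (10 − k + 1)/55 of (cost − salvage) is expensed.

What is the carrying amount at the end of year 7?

$32,404

Depreciable base = $161,470 − $16,600 = $144,870.
Sum of the years' digits = 10+9+8+7+6+5+4+3+2+1 = 55.
Year 1: $144,870 × 10/55 = $26,340. Book value $135,130.
Year 2: $144,870 × 9/55 = $23,706. Book value $111,424.
Year 3: $144,870 × 8/55 = $21,072. Book value $90,352.
Year 4: $144,870 × 7/55 = $18,438. Book value $71,914.
Year 5: $144,870 × 6/55 = $15,804. Book value $56,110.
Year 6: $144,870 × 5/55 = $13,170. Book value $42,940.
Year 7: $144,870 × 4/55 = $10,536. Book value $32,404.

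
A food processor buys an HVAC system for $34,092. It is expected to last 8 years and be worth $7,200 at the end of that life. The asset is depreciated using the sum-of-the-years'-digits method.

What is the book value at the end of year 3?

$18,405

Depreciable base = $34,092 − $7,200 = $26,892.
Sum of the years' digits = 8+7+6+5+4+3+2+1 = 36.
Year 1: $26,892 × 8/36 = $5,976. Book value $28,116.
Year 2: $26,892 × 7/36 = $5,229. Book value $22,887.
Year 3: $26,892 × 6/36 = $4,482. Book value $18,405.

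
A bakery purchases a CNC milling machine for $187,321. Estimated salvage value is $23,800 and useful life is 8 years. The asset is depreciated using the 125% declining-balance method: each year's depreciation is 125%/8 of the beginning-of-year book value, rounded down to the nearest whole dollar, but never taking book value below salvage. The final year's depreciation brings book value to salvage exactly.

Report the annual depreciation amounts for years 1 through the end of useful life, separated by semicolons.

$29,268; $24,695; $20,837; $17,581; $14,834; $12,516; $10,560; $33,230

Depreciable base = $187,321 − $23,800 = $163,521.
Year 1: ⌊$187,321 × 125%/8⌋ = $29,268. Book value $158,053.
Year 2: ⌊$158,053 × 125%/8⌋ = $24,695. Book value $133,358.
Year 3: ⌊$133,358 × 125%/8⌋ = $20,837. Book value $112,521.
Year 4: ⌊$112,521 × 125%/8⌋ = $17,581. Book value $94,940.
Year 5: ⌊$94,940 × 125%/8⌋ = $14,834. Book value $80,106.
Year 6: ⌊$80,106 × 125%/8⌋ = $12,516. Book value $67,590.
Year 7: ⌊$67,590 × 125%/8⌋ = $10,560. Book value $57,030.
Year 8 (final): $57,030 − $23,800 = $33,230. Book value $23,800.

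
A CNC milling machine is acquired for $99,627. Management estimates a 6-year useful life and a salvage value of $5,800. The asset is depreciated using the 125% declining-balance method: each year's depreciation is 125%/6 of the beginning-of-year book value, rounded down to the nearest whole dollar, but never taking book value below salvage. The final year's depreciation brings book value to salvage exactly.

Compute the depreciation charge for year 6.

$25,182

Depreciable base = $99,627 − $5,800 = $93,827.
Year 1: ⌊$99,627 × 125%/6⌋ = $20,755. Book value $78,872.
Year 2: ⌊$78,872 × 125%/6⌋ = $16,431. Book value $62,441.
Year 3: ⌊$62,441 × 125%/6⌋ = $13,008. Book value $49,433.
Year 4: ⌊$49,433 × 125%/6⌋ = $10,298. Book value $39,135.
Year 5: ⌊$39,135 × 125%/6⌋ = $8,153. Book value $30,982.
Year 6 (final): $30,982 − $5,800 = $25,182. Book value $5,800.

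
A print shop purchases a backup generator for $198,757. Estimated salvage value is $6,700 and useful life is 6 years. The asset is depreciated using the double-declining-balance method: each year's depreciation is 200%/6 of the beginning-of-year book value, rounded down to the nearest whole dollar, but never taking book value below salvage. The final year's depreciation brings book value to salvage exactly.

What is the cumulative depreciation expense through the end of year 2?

Depreciable base = $198,757 − $6,700 = $192,057.
Year 1: ⌊$198,757 × 200%/6⌋ = $66,252. Book value $132,505.
Year 2: ⌊$132,505 × 200%/6⌋ = $44,168. Book value $88,337.
Accumulated through year 2 = $198,757 − $88,337 = $110,420.

$110,420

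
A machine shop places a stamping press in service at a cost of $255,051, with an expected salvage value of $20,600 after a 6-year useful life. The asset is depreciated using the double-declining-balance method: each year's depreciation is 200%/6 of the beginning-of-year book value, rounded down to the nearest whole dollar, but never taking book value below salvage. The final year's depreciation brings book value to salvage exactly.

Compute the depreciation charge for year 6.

$12,988

Depreciable base = $255,051 − $20,600 = $234,451.
Year 1: ⌊$255,051 × 200%/6⌋ = $85,017. Book value $170,034.
Year 2: ⌊$170,034 × 200%/6⌋ = $56,678. Book value $113,356.
Year 3: ⌊$113,356 × 200%/6⌋ = $37,785. Book value $75,571.
Year 4: ⌊$75,571 × 200%/6⌋ = $25,190. Book value $50,381.
Year 5: ⌊$50,381 × 200%/6⌋ = $16,793. Book value $33,588.
Year 6 (final): $33,588 − $20,600 = $12,988. Book value $20,600.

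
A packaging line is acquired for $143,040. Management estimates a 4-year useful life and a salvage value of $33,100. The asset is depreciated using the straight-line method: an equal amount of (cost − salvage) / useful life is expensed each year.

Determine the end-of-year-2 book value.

$88,070

Depreciable base = $143,040 − $33,100 = $109,940.
Annual expense = $109,940 / 4 = $27,485.
End of year 1: book value $115,555.
End of year 2: book value $88,070.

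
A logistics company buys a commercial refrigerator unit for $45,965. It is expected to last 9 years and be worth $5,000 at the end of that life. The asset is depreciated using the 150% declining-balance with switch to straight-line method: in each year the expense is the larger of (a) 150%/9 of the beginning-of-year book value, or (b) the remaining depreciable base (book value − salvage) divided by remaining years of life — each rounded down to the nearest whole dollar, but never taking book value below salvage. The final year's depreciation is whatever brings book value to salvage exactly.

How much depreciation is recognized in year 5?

$3,694

Depreciable base = $45,965 − $5,000 = $40,965.
Year 1: DB = ⌊$45,965 × 150%/9⌋ = $7,660; SL = ⌊$40,965/9⌋ = $4,551 → take DB $7,660. Book value $38,305.
Year 2: DB = ⌊$38,305 × 150%/9⌋ = $6,384; SL = ⌊$33,305/8⌋ = $4,163 → take DB $6,384. Book value $31,921.
Year 3: DB = ⌊$31,921 × 150%/9⌋ = $5,320; SL = ⌊$26,921/7⌋ = $3,845 → take DB $5,320. Book value $26,601.
Year 4: DB = ⌊$26,601 × 150%/9⌋ = $4,433; SL = ⌊$21,601/6⌋ = $3,600 → take DB $4,433. Book value $22,168.
Year 5: DB = ⌊$22,168 × 150%/9⌋ = $3,694; SL = ⌊$17,168/5⌋ = $3,433 → take DB $3,694. Book value $18,474.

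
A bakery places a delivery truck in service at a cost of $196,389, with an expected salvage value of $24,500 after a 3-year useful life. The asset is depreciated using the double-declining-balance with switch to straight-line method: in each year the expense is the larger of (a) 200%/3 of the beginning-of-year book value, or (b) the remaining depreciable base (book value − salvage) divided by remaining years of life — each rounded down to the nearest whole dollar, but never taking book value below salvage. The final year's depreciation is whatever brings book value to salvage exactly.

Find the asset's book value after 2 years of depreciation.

Depreciable base = $196,389 − $24,500 = $171,889.
Year 1: DB = ⌊$196,389 × 200%/3⌋ = $130,926; SL = ⌊$171,889/3⌋ = $57,296 → take DB $130,926. Book value $65,463.
Year 2: DB = ⌊$65,463 × 200%/3⌋ = $43,642; SL = ⌊$40,963/2⌋ = $20,481 → take DB $43,642, capped at $40,963. Book value $24,500.

$24,500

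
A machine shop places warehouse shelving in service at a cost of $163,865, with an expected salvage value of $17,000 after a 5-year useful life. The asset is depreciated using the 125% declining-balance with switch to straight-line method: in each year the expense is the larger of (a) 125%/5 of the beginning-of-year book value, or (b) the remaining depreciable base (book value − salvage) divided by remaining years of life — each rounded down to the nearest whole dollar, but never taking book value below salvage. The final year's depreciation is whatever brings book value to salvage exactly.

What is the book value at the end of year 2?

Depreciable base = $163,865 − $17,000 = $146,865.
Year 1: DB = ⌊$163,865 × 125%/5⌋ = $40,966; SL = ⌊$146,865/5⌋ = $29,373 → take DB $40,966. Book value $122,899.
Year 2: DB = ⌊$122,899 × 125%/5⌋ = $30,724; SL = ⌊$105,899/4⌋ = $26,474 → take DB $30,724. Book value $92,175.

$92,175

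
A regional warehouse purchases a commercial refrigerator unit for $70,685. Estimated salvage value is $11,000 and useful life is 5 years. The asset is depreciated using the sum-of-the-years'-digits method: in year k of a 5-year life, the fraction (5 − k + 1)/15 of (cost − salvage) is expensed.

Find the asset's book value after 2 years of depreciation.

Depreciable base = $70,685 − $11,000 = $59,685.
Sum of the years' digits = 5+4+3+2+1 = 15.
Year 1: $59,685 × 5/15 = $19,895. Book value $50,790.
Year 2: $59,685 × 4/15 = $15,916. Book value $34,874.

$34,874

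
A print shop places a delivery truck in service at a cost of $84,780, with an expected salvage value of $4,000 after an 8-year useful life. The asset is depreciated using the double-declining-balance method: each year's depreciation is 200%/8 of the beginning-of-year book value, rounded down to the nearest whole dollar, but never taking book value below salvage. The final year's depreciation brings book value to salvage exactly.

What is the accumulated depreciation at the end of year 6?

Depreciable base = $84,780 − $4,000 = $80,780.
Year 1: ⌊$84,780 × 200%/8⌋ = $21,195. Book value $63,585.
Year 2: ⌊$63,585 × 200%/8⌋ = $15,896. Book value $47,689.
Year 3: ⌊$47,689 × 200%/8⌋ = $11,922. Book value $35,767.
Year 4: ⌊$35,767 × 200%/8⌋ = $8,941. Book value $26,826.
Year 5: ⌊$26,826 × 200%/8⌋ = $6,706. Book value $20,120.
Year 6: ⌊$20,120 × 200%/8⌋ = $5,030. Book value $15,090.
Accumulated through year 6 = $84,780 − $15,090 = $69,690.

$69,690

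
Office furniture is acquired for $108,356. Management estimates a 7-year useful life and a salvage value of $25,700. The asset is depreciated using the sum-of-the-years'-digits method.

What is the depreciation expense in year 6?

$5,904

Depreciable base = $108,356 − $25,700 = $82,656.
Sum of the years' digits = 7+6+5+4+3+2+1 = 28.
Year 1: $82,656 × 7/28 = $20,664. Book value $87,692.
Year 2: $82,656 × 6/28 = $17,712. Book value $69,980.
Year 3: $82,656 × 5/28 = $14,760. Book value $55,220.
Year 4: $82,656 × 4/28 = $11,808. Book value $43,412.
Year 5: $82,656 × 3/28 = $8,856. Book value $34,556.
Year 6: $82,656 × 2/28 = $5,904. Book value $28,652.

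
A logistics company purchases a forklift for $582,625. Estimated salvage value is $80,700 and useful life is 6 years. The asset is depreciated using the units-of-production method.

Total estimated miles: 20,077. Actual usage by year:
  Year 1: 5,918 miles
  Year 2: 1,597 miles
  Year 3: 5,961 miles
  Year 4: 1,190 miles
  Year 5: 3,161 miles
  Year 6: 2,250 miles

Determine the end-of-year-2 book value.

$394,750

Depreciable base = $582,625 − $80,700 = $501,925.
Rate = $501,925 / 20,077 miles = $25 per mile.
Year 1: 5,918 × $25 = $147,950. Book value $434,675.
Year 2: 1,597 × $25 = $39,925. Book value $394,750.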